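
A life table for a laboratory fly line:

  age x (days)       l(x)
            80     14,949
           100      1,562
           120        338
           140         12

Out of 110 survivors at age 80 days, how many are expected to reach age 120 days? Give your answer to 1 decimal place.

The relevant probability is 338/14,949 = 0.022610.
Expected number = 110 × 0.022610 = 2.5.

2.5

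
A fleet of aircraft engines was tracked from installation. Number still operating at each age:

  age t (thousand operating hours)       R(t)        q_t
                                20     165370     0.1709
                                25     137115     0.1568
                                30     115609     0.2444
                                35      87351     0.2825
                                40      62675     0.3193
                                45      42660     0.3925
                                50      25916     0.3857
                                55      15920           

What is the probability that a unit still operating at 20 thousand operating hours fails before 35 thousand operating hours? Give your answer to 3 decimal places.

0.472

P(fail before 35 | operational at 20) = 1 − R(35)/R(20) = 1 − 87351/165370 = (78019)/165370 = 0.471784.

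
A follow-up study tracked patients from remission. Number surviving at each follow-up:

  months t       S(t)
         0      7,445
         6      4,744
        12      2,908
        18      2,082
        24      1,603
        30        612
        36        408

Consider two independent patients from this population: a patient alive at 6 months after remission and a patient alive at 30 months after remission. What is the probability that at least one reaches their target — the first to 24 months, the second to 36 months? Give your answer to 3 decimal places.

p₁ = S(24)/S(6) = 1,603/4,744 = 0.337901; p₂ = S(36)/S(30) = 408/612 = 0.666667.
P(at least one) = 1 − (1−p₁)(1−p₂) = 1 − 0.662099 × 0.333333 = 0.779301.

0.779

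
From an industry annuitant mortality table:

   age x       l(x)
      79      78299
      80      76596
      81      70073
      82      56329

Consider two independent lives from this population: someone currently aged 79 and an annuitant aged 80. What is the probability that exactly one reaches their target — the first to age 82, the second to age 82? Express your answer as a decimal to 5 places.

p₁ = l(82)/l(79) = 56329/78299 = 0.719409; p₂ = l(82)/l(80) = 56329/76596 = 0.735404.
P(exactly one) = p₁(1−p₂) + (1−p₁)p₂ = 0.190353 + 0.206348 = 0.396700.

0.39670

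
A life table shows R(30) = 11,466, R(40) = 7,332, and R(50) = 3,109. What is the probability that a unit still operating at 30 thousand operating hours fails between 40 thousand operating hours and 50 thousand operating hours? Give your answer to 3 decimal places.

0.368

This is the probability of reaching 40 but not 50, conditional on being operational at 30: (R(40) − R(50)) / R(30).
= (7,332 − 3,109) / 11,466 = 4,223 / 11,466 = 0.368306.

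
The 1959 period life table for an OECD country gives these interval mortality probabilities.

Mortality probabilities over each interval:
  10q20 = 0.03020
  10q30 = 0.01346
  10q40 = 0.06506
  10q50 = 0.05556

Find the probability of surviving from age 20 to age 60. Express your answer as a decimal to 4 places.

Survival from 20 to 60 is the product of surviving each interval: (1 − 0.03020) × (1 − 0.01346) × (1 − 0.06506) × (1 − 0.05556).
= 0.96980 × 0.98654 × 0.93494 × 0.94444 = 0.844802.

0.8448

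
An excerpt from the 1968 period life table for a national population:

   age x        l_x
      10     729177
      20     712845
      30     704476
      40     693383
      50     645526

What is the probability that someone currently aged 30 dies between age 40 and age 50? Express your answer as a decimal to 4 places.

0.0679

This is the probability of reaching 40 but not 50, conditional on being alive at 30: (l_40 − l_50) / l_30.
= (693383 − 645526) / 704476 = 47857 / 704476 = 0.067933.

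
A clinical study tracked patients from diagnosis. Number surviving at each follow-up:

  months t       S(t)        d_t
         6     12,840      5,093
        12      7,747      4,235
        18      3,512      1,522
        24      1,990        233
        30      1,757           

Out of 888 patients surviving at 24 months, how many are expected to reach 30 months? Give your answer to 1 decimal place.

The relevant probability is 1,757/1,990 = 0.882915.
Expected number = 888 × 0.882915 = 784.0.

784.0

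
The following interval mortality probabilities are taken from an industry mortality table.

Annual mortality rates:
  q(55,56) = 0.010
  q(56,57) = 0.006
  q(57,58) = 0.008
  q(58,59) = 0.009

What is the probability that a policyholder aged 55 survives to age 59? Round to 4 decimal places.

Chaining the interval survival probabilities: (1 − 0.010) × (1 − 0.006) × (1 − 0.008) × (1 − 0.009).
= 0.990 × 0.994 × 0.992 × 0.991 = 0.967402.

0.9674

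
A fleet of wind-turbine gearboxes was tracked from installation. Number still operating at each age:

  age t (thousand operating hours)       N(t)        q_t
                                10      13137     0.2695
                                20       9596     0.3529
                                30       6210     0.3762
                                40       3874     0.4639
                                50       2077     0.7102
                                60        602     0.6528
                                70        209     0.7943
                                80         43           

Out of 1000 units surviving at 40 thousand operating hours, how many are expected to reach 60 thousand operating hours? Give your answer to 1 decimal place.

155.4

The relevant probability is 602/3874 = 0.155395.
Expected number = 1000 × 0.155395 = 155.4.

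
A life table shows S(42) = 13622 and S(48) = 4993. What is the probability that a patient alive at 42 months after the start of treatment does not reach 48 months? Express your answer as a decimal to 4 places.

P(die before 48 | alive at 42) = 1 − S(48)/S(42) = 1 − 4993/13622 = (8629)/13622 = 0.633461.

0.6335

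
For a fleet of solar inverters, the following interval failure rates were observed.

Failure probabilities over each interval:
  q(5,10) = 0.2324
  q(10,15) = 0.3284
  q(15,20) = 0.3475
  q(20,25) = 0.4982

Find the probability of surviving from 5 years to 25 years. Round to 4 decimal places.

Survival from 5 to 25 is the product of surviving each interval: (1 − 0.2324) × (1 − 0.3284) × (1 − 0.3475) × (1 − 0.4982).
= 0.7676 × 0.6716 × 0.6525 × 0.5018 = 0.168794.

0.1688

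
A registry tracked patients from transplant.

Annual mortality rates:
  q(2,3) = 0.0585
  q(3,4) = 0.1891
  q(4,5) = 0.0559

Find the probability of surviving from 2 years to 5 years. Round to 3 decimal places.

The overall survival probability is (1 − 0.0585) × (1 − 0.1891) × (1 − 0.0559).
= 0.9415 × 0.8109 × 0.9441 = 0.720785.

0.721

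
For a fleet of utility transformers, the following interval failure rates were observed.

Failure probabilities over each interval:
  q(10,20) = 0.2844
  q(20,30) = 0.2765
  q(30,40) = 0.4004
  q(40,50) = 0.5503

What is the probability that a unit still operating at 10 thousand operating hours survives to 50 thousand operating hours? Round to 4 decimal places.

0.1396

The overall survival probability is (1 − 0.2844) × (1 − 0.2765) × (1 − 0.4004) × (1 − 0.5503).
= 0.7156 × 0.7235 × 0.5996 × 0.4497 = 0.139603.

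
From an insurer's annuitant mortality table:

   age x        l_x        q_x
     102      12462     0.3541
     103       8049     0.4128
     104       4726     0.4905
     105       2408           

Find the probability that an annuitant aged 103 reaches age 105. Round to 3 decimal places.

We want 2p103 = l_105/l_103.
The conditional survival probability is l_105/l_103 = 2408/8049 = 0.299168.

0.299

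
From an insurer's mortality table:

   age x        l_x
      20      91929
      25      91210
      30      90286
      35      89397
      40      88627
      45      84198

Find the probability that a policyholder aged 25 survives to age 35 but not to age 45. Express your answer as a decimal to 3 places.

0.057

We want 10|10q25 = (l_35 − l_45)/l_25.
This is the probability of reaching 35 but not 45, conditional on being alive at 25: (l_35 − l_45) / l_25.
= (89397 − 84198) / 91210 = 5199 / 91210 = 0.057000.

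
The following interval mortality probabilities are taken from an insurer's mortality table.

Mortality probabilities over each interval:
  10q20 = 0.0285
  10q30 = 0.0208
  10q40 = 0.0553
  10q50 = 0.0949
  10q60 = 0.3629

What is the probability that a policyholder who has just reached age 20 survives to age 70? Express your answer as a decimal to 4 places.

Survival from 20 to 70 is the product of surviving each interval: (1 − 0.0285) × (1 − 0.0208) × (1 − 0.0553) × (1 − 0.0949) × (1 − 0.3629).
= 0.9715 × 0.9792 × 0.9447 × 0.9051 × 0.6371 = 0.518218.

0.5182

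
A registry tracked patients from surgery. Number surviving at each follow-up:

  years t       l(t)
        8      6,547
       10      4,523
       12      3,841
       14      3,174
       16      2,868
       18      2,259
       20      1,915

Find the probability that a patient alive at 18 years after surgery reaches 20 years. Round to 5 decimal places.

0.84772

The conditional survival probability is l(20)/l(18) = 1,915/2,259 = 0.847720.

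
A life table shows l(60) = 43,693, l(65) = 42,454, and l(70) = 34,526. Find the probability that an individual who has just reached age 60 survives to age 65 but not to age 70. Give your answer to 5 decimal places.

0.18145

This is the probability of reaching 65 but not 70, conditional on being alive at 60: (l(65) − l(70)) / l(60).
= (42,454 − 34,526) / 43,693 = 7,928 / 43,693 = 0.181448.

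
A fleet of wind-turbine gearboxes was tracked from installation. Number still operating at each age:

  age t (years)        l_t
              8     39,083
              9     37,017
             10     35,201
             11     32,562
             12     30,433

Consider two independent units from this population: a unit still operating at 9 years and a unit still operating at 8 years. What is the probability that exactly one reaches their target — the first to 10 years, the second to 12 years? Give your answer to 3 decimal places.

p₁ = l_10/l_9 = 35,201/37,017 = 0.950941; p₂ = l_12/l_8 = 30,433/39,083 = 0.778676.
P(exactly one) = p₁(1−p₂) + (1−p₁)p₂ = 0.210466 + 0.038201 = 0.248667.

0.249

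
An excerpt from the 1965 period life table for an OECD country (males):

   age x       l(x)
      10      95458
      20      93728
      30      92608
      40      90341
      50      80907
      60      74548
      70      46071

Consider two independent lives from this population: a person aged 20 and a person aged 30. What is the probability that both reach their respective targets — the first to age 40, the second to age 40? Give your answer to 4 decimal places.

p₁ = l(40)/l(20) = 90341/93728 = 0.963864; p₂ = l(40)/l(30) = 90341/92608 = 0.975520.
P(both) = p₁ × p₂ = 0.963864 × 0.975520 = 0.940269.

0.9403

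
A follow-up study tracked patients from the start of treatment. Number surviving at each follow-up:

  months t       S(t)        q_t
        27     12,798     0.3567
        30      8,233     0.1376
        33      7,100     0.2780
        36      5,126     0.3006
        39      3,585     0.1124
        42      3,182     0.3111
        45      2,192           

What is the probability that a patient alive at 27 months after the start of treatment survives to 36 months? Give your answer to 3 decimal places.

0.401

The conditional survival probability is S(36)/S(27) = 5,126/12,798 = 0.400531.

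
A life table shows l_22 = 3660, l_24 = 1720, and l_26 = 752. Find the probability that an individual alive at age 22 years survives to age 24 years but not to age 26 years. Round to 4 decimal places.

This is the probability of reaching 24 but not 26, conditional on being alive at 22: (l_24 − l_26) / l_22.
= (1720 − 752) / 3660 = 968 / 3660 = 0.264481.

0.2645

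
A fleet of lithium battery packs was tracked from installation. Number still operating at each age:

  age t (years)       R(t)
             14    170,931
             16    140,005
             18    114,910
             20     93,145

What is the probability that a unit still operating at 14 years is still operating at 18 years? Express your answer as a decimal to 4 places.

0.6723

The conditional survival probability is R(18)/R(14) = 114,910/170,931 = 0.672260.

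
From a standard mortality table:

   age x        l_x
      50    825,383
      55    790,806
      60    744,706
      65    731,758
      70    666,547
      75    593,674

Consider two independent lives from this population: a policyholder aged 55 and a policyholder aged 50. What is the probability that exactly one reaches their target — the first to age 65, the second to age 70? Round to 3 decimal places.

0.238

p₁ = l_65/l_55 = 731,758/790,806 = 0.925332; p₂ = l_70/l_50 = 666,547/825,383 = 0.807561.
P(exactly one) = p₁(1−p₂) + (1−p₁)p₂ = 0.178070 + 0.060299 = 0.238369.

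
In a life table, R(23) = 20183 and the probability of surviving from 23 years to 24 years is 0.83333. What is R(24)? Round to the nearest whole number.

R(24) = R(23) × p = 20183 × 0.83333 = 16819.

16819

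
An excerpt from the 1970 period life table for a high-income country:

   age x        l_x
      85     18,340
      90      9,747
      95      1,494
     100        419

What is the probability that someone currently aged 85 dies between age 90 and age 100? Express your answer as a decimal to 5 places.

0.50862

We want 5|10q85 = (l_90 − l_100)/l_85.
This is the probability of reaching 90 but not 100, conditional on being alive at 85: (l_90 − l_100) / l_85.
= (9,747 − 419) / 18,340 = 9,328 / 18,340 = 0.508615.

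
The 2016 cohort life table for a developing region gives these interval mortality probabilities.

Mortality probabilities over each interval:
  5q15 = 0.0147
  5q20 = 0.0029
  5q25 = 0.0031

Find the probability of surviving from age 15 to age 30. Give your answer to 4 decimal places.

0.9794

15p15 = (1 − 0.0147) × (1 − 0.0029) × (1 − 0.0031).
= 0.9853 × 0.9971 × 0.9969 = 0.979397.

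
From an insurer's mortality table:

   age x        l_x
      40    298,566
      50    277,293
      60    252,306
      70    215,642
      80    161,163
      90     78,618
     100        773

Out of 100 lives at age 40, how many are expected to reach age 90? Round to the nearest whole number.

The relevant probability is 78,618/298,566 = 0.263319.
Expected number = 100 × 0.263319 = 26.

26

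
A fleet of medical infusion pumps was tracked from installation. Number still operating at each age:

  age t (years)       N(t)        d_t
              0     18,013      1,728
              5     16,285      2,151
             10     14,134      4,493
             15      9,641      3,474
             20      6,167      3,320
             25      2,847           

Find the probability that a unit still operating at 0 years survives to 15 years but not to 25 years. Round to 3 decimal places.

0.377

This is the probability of reaching 15 but not 25, conditional on being operational at 0: (N(15) − N(25)) / N(0).
= (9,641 − 2,847) / 18,013 = 6,794 / 18,013 = 0.377172.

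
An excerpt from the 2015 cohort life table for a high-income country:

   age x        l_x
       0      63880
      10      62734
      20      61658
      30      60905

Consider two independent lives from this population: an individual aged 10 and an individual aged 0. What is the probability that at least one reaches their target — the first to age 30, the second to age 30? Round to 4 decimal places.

0.9986

p₁ = l_30/l_10 = 60905/62734 = 0.970845; p₂ = l_30/l_0 = 60905/63880 = 0.953428.
P(at least one) = 1 − (1−p₁)(1−p₂) = 1 − 0.029155 × 0.046572 = 0.998642.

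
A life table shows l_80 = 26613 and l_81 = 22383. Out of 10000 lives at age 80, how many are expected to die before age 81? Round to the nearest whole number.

The relevant probability is 1 − 22383/26613 = 0.158945.
Expected number = 10000 × 0.158945 = 1589.

1589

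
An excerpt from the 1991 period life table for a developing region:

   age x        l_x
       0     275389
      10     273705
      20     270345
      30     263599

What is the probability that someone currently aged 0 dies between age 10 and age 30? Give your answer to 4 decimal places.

0.0367

This is the probability of reaching 10 but not 30, conditional on being alive at 0: (l_10 − l_30) / l_0.
= (273705 − 263599) / 275389 = 10106 / 275389 = 0.036697.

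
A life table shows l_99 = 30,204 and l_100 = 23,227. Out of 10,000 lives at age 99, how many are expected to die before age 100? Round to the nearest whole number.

The relevant probability is 1 − 23,227/30,204 = 0.230996.
Expected number = 10,000 × 0.230996 = 2310.

2310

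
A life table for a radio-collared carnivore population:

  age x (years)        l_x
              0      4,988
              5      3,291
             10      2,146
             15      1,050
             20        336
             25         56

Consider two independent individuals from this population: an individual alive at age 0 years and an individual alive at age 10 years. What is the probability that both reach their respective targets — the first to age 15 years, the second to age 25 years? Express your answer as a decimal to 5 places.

p₁ = l_15/l_0 = 1,050/4,988 = 0.210505; p₂ = l_25/l_10 = 56/2,146 = 0.026095.
P(both) = p₁ × p₂ = 0.210505 × 0.026095 = 0.005493.

0.00549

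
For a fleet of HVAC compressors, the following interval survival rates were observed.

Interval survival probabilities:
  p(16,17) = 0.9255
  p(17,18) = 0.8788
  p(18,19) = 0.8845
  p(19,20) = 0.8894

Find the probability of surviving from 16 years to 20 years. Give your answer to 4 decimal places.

P(survive 16→20) = 0.9255 × 0.8788 × 0.8845 × 0.8894.
= 0.639825.

0.6398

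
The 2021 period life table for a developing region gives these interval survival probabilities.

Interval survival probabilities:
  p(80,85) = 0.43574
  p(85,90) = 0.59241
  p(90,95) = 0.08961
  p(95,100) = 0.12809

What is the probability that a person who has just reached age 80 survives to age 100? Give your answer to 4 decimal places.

The overall survival probability is 0.43574 × 0.59241 × 0.08961 × 0.12809.
= 0.002963.

0.0030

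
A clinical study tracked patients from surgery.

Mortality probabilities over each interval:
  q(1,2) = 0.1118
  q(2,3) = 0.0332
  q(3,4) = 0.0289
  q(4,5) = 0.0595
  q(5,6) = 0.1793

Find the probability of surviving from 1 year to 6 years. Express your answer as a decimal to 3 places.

0.644

P(survive 1→6) = (1 − 0.1118) × (1 − 0.0332) × (1 − 0.0289) × (1 − 0.0595) × (1 − 0.1793).
= 0.8882 × 0.9668 × 0.9711 × 0.9405 × 0.8207 = 0.643657.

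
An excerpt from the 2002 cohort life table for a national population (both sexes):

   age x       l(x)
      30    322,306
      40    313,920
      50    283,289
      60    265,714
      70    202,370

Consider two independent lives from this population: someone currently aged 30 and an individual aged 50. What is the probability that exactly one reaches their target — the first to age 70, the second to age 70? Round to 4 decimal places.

0.4452

p₁ = l(70)/l(30) = 202,370/322,306 = 0.627882; p₂ = l(70)/l(50) = 202,370/283,289 = 0.714359.
P(exactly one) = p₁(1−p₂) + (1−p₁)p₂ = 0.179349 + 0.265826 = 0.445175.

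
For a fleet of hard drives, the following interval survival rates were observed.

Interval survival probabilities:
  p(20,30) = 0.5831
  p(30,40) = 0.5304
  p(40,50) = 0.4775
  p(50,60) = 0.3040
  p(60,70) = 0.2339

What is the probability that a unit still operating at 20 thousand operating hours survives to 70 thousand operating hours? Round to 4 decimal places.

The overall survival probability is 0.5831 × 0.5304 × 0.4775 × 0.3040 × 0.2339.
= 0.010501.

0.0105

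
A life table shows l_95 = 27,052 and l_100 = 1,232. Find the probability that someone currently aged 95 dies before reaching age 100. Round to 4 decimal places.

0.9545

P(die before 100 | alive at 95) = 1 − l_100/l_95 = 1 − 1,232/27,052 = (25,820)/27,052 = 0.954458.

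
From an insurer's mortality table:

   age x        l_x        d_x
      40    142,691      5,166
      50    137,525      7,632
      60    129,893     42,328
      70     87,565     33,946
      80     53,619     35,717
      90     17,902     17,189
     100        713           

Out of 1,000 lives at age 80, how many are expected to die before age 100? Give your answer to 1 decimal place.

The relevant probability is 1 − 713/53,619 = 0.986702.
Expected number = 1,000 × 0.986702 = 986.7.

986.7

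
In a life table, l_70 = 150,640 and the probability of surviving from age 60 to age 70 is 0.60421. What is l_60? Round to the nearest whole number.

249317

l_60 = l_70 / p = 150,640 / 0.60421 = 249317.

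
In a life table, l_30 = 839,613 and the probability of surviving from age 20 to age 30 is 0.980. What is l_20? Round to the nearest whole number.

l_20 = l_30 / p = 839,613 / 0.980 = 856748.

856748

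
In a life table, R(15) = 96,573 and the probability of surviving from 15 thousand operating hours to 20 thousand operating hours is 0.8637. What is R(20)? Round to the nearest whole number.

R(20) = R(15) × p = 96,573 × 0.8637 = 83410.

83410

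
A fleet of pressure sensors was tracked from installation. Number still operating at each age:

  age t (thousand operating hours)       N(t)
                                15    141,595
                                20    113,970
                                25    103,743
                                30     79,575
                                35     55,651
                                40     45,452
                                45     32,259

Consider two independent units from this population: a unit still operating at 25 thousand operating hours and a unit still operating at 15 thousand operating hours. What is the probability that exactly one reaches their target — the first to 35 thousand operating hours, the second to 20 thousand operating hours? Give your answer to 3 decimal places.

0.478

p₁ = N(35)/N(25) = 55,651/103,743 = 0.536431; p₂ = N(20)/N(15) = 113,970/141,595 = 0.804901.
P(exactly one) = p₁(1−p₂) + (1−p₁)p₂ = 0.104657 + 0.373127 = 0.477784.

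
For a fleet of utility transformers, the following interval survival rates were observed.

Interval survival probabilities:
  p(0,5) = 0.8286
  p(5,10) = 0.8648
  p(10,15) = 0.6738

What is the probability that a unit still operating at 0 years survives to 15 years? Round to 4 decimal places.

0.4828

P(survive 0→15) = 0.8286 × 0.8648 × 0.6738.
= 0.482827.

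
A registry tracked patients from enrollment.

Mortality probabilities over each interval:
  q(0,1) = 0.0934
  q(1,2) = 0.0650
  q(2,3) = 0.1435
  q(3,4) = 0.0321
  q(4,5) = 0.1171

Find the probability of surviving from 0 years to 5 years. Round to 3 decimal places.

0.620

The overall survival probability is (1 − 0.0934) × (1 − 0.0650) × (1 − 0.1435) × (1 − 0.0321) × (1 − 0.1171).
= 0.9066 × 0.9350 × 0.8565 × 0.9679 × 0.8829 = 0.620436.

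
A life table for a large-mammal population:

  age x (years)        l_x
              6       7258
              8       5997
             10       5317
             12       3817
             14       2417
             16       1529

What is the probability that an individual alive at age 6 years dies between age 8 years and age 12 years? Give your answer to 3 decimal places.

This is the probability of reaching 8 but not 12, conditional on being alive at 6: (l_8 − l_12) / l_6.
= (5997 − 3817) / 7258 = 2180 / 7258 = 0.300358.

0.300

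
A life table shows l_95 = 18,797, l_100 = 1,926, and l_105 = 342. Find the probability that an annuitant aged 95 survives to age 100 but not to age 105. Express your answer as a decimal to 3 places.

We want 5|5q95 = (l_100 − l_105)/l_95.
This is the probability of reaching 100 but not 105, conditional on being alive at 95: (l_100 − l_105) / l_95.
= (1,926 − 342) / 18,797 = 1,584 / 18,797 = 0.084269.

0.084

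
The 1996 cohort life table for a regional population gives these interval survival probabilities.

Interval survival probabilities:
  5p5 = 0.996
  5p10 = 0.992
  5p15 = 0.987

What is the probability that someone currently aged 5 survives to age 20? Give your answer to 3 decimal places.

0.975

15p5 = 0.996 × 0.992 × 0.987.
= 0.975188.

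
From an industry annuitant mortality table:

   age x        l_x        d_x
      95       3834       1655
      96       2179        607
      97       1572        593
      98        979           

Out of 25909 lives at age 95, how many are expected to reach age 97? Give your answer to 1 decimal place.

The relevant probability is 1572/3834 = 0.410016.
Expected number = 25909 × 0.410016 = 10623.1.

10623.1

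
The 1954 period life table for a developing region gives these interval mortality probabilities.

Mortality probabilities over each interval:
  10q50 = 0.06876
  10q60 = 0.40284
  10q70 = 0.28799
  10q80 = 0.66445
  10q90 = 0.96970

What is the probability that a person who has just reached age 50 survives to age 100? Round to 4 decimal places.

The overall survival probability is (1 − 0.06876) × (1 − 0.40284) × (1 − 0.28799) × (1 − 0.66445) × (1 − 0.96970).
= 0.93124 × 0.59716 × 0.71201 × 0.33555 × 0.03030 = 0.004026.

0.0040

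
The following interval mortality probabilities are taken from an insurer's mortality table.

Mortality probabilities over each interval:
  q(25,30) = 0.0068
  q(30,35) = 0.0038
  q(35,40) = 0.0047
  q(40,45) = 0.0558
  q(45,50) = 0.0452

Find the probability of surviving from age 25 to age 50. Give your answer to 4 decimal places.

0.8878

The overall survival probability is (1 − 0.0068) × (1 − 0.0038) × (1 − 0.0047) × (1 − 0.0558) × (1 − 0.0452).
= 0.9932 × 0.9962 × 0.9953 × 0.9442 × 0.9548 = 0.887797.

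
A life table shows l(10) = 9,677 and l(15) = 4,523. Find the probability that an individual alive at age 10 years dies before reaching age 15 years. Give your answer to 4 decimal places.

0.5326

P(die before 15 | alive at 10) = 1 − l(15)/l(10) = 1 − 4,523/9,677 = (5,154)/9,677 = 0.532603.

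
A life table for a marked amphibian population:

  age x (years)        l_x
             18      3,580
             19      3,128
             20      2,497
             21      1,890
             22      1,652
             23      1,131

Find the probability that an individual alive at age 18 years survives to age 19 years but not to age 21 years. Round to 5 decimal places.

0.34581

This is the probability of reaching 19 but not 21, conditional on being alive at 18: (l_19 − l_21) / l_18.
= (3,128 − 1,890) / 3,580 = 1,238 / 3,580 = 0.345810.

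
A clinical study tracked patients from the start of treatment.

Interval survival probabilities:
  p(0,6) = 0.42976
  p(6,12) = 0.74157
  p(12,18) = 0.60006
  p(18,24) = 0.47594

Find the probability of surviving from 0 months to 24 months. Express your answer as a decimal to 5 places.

0.09102

Chaining the interval survival probabilities: 0.42976 × 0.74157 × 0.60006 × 0.47594.
= 0.091018.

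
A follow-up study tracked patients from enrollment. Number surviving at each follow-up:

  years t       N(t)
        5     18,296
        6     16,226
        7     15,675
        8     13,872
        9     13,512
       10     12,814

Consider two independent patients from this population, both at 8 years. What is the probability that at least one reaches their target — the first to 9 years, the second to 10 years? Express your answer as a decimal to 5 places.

0.99802

p₁ = N(9)/N(8) = 13,512/13,872 = 0.974048; p₂ = N(10)/N(8) = 12,814/13,872 = 0.923731.
P(at least one) = 1 − (1−p₁)(1−p₂) = 1 − 0.025952 × 0.076269 = 0.998021.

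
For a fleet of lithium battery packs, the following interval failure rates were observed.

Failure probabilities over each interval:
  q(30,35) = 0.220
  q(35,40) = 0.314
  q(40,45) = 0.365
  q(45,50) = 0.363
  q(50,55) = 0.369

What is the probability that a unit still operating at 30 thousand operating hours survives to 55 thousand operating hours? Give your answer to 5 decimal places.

P(survive 30→55) = (1 − 0.220) × (1 − 0.314) × (1 − 0.365) × (1 − 0.363) × (1 − 0.369).
= 0.780 × 0.686 × 0.635 × 0.637 × 0.631 = 0.136572.

0.13657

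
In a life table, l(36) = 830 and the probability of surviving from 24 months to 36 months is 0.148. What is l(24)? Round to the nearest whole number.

5608

l(24) = l(36) / p = 830 / 0.148 = 5608.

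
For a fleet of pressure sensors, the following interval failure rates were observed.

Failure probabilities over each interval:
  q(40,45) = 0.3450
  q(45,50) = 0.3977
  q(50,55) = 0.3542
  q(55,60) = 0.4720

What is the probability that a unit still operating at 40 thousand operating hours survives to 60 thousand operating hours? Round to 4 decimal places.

The overall survival probability is (1 − 0.3450) × (1 − 0.3977) × (1 − 0.3542) × (1 − 0.4720).
= 0.6550 × 0.6023 × 0.6458 × 0.5280 = 0.134520.

0.1345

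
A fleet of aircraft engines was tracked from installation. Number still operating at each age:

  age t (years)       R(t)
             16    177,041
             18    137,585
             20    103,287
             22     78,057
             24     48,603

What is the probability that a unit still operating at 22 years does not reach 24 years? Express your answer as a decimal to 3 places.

P(fail before 24 | operational at 22) = 1 − R(24)/R(22) = 1 − 48,603/78,057 = (29,454)/78,057 = 0.377340.

0.377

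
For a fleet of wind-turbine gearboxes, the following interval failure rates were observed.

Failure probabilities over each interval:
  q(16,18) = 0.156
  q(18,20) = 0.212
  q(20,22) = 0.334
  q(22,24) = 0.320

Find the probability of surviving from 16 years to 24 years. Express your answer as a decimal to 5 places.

Chaining the interval survival probabilities: (1 − 0.156) × (1 − 0.212) × (1 − 0.334) × (1 − 0.320).
= 0.844 × 0.788 × 0.666 × 0.680 = 0.301198.

0.30120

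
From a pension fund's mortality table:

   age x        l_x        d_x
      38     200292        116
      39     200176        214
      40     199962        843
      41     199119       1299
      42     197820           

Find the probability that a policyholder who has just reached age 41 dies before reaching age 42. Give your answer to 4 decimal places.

0.0065

P(die before 42 | alive at 41) = 1 − l_42/l_41 = 1 − 197820/199119 = (1299)/199119 = 0.006524.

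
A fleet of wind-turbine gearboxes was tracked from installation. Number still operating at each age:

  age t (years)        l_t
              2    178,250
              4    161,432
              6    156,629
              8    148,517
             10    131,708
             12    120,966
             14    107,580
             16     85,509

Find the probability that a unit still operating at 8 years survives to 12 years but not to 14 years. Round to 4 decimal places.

This is the probability of reaching 12 but not 14, conditional on being operational at 8: (l_12 − l_14) / l_8.
= (120,966 − 107,580) / 148,517 = 13,386 / 148,517 = 0.090131.

0.0901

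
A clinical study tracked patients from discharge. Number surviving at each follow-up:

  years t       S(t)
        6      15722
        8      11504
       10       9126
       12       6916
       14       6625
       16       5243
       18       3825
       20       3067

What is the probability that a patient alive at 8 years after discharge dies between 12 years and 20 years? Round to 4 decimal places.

0.3346

This is the probability of reaching 12 but not 20, conditional on being alive at 8: (S(12) − S(20)) / S(8).
= (6916 − 3067) / 11504 = 3849 / 11504 = 0.334579.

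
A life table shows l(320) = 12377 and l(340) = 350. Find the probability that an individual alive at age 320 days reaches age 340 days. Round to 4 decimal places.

0.0283

The conditional survival probability is l(340)/l(320) = 350/12377 = 0.028278.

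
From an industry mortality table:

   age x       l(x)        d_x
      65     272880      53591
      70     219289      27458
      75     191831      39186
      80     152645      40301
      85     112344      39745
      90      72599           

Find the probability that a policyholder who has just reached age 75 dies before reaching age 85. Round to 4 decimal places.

P(die before 85 | alive at 75) = 1 − l(85)/l(75) = 1 − 112344/191831 = (79487)/191831 = 0.414360.

0.4144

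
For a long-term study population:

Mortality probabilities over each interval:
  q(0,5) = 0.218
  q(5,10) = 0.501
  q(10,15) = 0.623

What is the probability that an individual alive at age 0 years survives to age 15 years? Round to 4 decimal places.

P(survive 0→15) = (1 − 0.218) × (1 − 0.501) × (1 − 0.623).
= 0.782 × 0.499 × 0.377 = 0.147112.

0.1471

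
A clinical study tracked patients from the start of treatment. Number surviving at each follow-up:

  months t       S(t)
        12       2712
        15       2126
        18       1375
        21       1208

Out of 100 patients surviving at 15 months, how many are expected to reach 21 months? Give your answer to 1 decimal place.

The relevant probability is 1208/2126 = 0.568203.
Expected number = 100 × 0.568203 = 56.8.

56.8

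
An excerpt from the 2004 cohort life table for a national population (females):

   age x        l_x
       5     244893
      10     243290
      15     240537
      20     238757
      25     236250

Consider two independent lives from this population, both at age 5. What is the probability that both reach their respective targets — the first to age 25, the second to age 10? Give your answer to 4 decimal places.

0.9584

p₁ = l_25/l_5 = 236250/244893 = 0.964707; p₂ = l_10/l_5 = 243290/244893 = 0.993454.
P(both) = p₁ × p₂ = 0.964707 × 0.993454 = 0.958392.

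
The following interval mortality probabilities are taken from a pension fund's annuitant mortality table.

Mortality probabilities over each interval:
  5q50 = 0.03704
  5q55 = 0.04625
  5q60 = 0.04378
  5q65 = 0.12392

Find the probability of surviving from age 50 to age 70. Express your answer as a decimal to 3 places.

0.769

20p50 = (1 − 0.03704) × (1 − 0.04625) × (1 − 0.04378) × (1 − 0.12392).
= 0.96296 × 0.95375 × 0.95622 × 0.87608 = 0.769386.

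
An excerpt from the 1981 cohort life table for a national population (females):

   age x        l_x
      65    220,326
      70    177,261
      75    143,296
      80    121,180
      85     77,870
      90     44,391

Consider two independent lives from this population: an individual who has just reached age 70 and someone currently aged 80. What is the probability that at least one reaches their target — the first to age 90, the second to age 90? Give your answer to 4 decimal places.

0.5250

p₁ = l_90/l_70 = 44,391/177,261 = 0.250427; p₂ = l_90/l_80 = 44,391/121,180 = 0.366323.
P(at least one) = 1 − (1−p₁)(1−p₂) = 1 − 0.749573 × 0.633677 = 0.525013.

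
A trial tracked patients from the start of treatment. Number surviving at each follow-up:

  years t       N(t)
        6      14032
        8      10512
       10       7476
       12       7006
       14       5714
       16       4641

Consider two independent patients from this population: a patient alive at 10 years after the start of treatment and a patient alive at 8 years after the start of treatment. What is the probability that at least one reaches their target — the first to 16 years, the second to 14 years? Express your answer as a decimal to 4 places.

0.8269

p₁ = N(16)/N(10) = 4641/7476 = 0.620787; p₂ = N(14)/N(8) = 5714/10512 = 0.543569.
P(at least one) = 1 − (1−p₁)(1−p₂) = 1 − 0.379213 × 0.456431 = 0.826915.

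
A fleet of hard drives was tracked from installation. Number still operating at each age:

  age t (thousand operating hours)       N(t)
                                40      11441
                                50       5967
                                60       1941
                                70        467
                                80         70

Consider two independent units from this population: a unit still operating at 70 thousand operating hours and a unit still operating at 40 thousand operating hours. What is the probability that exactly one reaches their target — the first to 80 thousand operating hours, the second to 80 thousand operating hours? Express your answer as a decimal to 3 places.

p₁ = N(80)/N(70) = 70/467 = 0.149893; p₂ = N(80)/N(40) = 70/11441 = 0.006118.
P(exactly one) = p₁(1−p₂) + (1−p₁)p₂ = 0.148976 + 0.005201 = 0.154177.

0.154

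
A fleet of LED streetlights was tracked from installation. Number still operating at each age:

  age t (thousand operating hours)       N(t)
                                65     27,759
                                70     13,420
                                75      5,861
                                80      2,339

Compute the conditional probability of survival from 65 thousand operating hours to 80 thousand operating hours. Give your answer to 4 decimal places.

The conditional survival probability is N(80)/N(65) = 2,339/27,759 = 0.084261.

0.0843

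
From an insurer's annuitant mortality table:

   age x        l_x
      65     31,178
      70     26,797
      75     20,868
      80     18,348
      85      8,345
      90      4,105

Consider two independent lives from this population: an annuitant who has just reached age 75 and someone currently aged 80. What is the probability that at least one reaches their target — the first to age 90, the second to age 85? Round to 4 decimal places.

p₁ = l_90/l_75 = 4,105/20,868 = 0.196713; p₂ = l_85/l_80 = 8,345/18,348 = 0.454818.
P(at least one) = 1 − (1−p₁)(1−p₂) = 1 − 0.803287 × 0.545182 = 0.562062.

0.5621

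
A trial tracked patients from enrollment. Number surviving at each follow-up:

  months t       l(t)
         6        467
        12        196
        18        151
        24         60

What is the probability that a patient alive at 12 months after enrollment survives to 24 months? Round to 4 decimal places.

0.3061

The conditional survival probability is l(24)/l(12) = 60/196 = 0.306122.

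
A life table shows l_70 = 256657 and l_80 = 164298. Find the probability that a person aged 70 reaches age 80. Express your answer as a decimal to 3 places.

0.640

The conditional survival probability is l_80/l_70 = 164298/256657 = 0.640146.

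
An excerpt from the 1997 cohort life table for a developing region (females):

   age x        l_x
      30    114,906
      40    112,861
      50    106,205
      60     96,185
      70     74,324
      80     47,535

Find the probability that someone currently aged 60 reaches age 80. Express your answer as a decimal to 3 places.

0.494

We want 20p60 = l_80/l_60.
The conditional survival probability is l_80/l_60 = 47,535/96,185 = 0.494204.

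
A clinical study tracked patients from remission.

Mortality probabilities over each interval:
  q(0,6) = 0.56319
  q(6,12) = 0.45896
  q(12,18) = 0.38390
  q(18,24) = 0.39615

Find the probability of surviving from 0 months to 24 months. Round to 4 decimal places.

0.0879

Survival from 0 to 24 is the product of surviving each interval: (1 − 0.56319) × (1 − 0.45896) × (1 − 0.38390) × (1 − 0.39615).
= 0.43681 × 0.54104 × 0.61610 × 0.60385 = 0.087923.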